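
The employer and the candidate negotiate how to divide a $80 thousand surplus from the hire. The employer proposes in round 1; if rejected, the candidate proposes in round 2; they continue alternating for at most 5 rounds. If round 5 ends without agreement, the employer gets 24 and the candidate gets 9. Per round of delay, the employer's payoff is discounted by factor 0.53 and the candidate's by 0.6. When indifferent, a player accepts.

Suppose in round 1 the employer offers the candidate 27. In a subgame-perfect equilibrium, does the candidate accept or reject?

Reject

Round 5 (the employer proposes): the candidate gets 9 if talks fail, so the employer offers 9 and keeps 71.
Round 4 (the candidate proposes): the employer can get 71 next round, worth 0.53 × 71 = 37.63 now. The candidate offers 37.63 and keeps 80 − 37.63 = 42.37.
Round 3 (the employer proposes): the candidate can get 42.37 next round, worth 0.6 × 42.37 = 25.422 now, so the employer offers 25.422, keeping 54.578.
Round 2 (the candidate proposes): the employer can get 54.578 next round, worth 0.53 × 54.578 = 28.92634 now. The candidate offers 28.92634 and keeps 80 − 28.92634 = 51.07366.
So by rejecting in round 1, the candidate gets 51.07366 next round, worth 0.6 × 51.07366 = 30.644196 now.
Offer 27 < 30.644196, so the candidate rejects.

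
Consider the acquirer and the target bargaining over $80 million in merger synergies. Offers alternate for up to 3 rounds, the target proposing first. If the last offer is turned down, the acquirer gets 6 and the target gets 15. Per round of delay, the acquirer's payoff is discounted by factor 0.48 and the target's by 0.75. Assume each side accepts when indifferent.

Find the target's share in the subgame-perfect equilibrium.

By backward induction:
Round 3 (the target proposes): the acquirer gets 6 if talks fail, so the target offers 6 and keeps 74.
Round 2 (the acquirer proposes): the target can get 74 next round, worth 0.75 × 74 = 55.5 now; the acquirer offers that and keeps 24.5.
Round 1 (the target proposes): the acquirer can get 24.5 next round, worth 0.48 × 24.5 = 11.76 now. The target offers 11.76 and keeps 80 − 11.76 = 68.24.

68.24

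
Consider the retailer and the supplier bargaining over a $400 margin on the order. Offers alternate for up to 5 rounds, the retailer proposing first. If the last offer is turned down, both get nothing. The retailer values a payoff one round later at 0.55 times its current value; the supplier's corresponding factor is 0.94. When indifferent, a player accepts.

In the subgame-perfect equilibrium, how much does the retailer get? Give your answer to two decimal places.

Solve by backward induction from round 5.
Round 5 (the retailer proposes): the supplier will accept anything ≥ 0, so the retailer offers 0 and keeps 400.
Round 4 (the supplier proposes): the retailer can get 400 next round, worth 0.55 × 400 = 220 now, so the supplier offers 220, keeping 180.
Round 3 (the retailer proposes): the supplier can get 180 next round, worth 0.94 × 180 = 169.2 now. The retailer offers 169.2 and keeps 400 − 169.2 = 230.8.
Round 2 (the supplier proposes): the retailer can get 230.8 next round, worth 0.55 × 230.8 = 126.94 now, so the supplier offers 126.94, keeping 273.06.
Round 1 (the retailer proposes): the supplier can get 273.06 next round, worth 0.94 × 273.06 = 256.6764 now. The retailer offers 256.6764 and keeps 400 − 256.6764 = 143.3236.

143.32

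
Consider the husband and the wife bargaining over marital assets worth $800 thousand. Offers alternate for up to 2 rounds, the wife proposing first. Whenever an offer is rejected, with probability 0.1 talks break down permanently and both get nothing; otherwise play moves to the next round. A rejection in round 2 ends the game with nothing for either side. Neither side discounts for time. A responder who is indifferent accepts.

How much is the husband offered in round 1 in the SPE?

720

Round 2 (the husband proposes): the wife will accept anything ≥ 0, so the husband offers 0 and keeps 800.
Round 1 (the wife proposes): rejecting gives the husband an expected 0.9 × 800 = 720, so the wife offers 720, keeping 80.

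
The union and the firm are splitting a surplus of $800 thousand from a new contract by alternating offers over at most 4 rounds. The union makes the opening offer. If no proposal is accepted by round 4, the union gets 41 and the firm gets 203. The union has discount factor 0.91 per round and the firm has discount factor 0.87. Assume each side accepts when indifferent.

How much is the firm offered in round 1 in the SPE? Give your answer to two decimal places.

Round 4 (the firm proposes): the union gets 41 if talks fail, so the firm offers 41 and keeps 759.
Round 3 (the union proposes): the firm can get 759 next round, worth 0.87 × 759 = 660.33 now; the union offers that and keeps 139.67.
Round 2 (the firm proposes): the union can get 139.67 next round, worth 0.91 × 139.67 = 127.0997 now. The firm offers 127.0997 and keeps 800 − 127.0997 = 672.9003.
Round 1 (the union proposes): the firm can get 672.9003 next round, worth 0.87 × 672.9003 = 585.423261 now; the union offers that and keeps 214.576739.

585.42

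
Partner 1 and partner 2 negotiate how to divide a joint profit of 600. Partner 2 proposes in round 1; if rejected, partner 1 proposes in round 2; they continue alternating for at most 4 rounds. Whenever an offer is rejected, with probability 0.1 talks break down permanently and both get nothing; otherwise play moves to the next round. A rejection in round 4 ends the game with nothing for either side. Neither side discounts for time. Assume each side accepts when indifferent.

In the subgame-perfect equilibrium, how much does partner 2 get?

Round 4 (partner 1 proposes): rejection yields 0 for partner 2; partner 1 offers 0 and keeps 600.
Round 3 (partner 2 proposes): rejecting gives partner 1 an expected 0.9 × 600 = 540; partner 2 offers that and keeps 60.
Round 2 (partner 1 proposes): rejecting gives partner 2 an expected 0.9 × 60 = 54, so partner 1 offers 54, keeping 546.
Round 1 (partner 2 proposes): rejecting gives partner 1 an expected 0.9 × 546 = 491.4. Partner 2 offers 491.4 and keeps 600 − 491.4 = 108.6.

108.6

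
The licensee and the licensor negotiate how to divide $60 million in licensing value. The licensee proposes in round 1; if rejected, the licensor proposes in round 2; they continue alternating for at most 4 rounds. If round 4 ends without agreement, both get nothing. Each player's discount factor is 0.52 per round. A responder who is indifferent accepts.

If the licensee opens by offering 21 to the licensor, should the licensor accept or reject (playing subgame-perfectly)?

Reject

Round 4 (the licensor proposes): the licensee will accept anything ≥ 0, so the licensor offers 0 and keeps 60.
Round 3 (the licensee proposes): the licensor can get 60 next round, worth 0.52 × 60 = 31.2 now; the licensee offers that and keeps 28.8.
Round 2 (the licensor proposes): the licensee can get 28.8 next round, worth 0.52 × 28.8 = 14.976 now; the licensor offers that and keeps 45.024.
So by rejecting in round 1, the licensor gets 45.024 next round, worth 0.52 × 45.024 = 23.41248 now.
Offer 21 < 23.41248, so the licensor rejects.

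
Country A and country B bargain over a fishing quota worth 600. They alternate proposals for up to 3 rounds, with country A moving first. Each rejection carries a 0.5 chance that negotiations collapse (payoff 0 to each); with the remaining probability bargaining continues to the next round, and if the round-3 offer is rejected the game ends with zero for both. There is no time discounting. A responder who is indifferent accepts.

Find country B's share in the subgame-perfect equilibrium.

Round 3 (country A proposes): rejection yields 0 for country B; country A offers 0 and keeps 600.
Round 2 (country B proposes): rejecting gives country A an expected 0.5 × 600 = 300; country B offers that and keeps 300.
Round 1 (country A proposes): rejecting gives country B an expected 0.5 × 300 = 150, so country A offers 150, keeping 450.

150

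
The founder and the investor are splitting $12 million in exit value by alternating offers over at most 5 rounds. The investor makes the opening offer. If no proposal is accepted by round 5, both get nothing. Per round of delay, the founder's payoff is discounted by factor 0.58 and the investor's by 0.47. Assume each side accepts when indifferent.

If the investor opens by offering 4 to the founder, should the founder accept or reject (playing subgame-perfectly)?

Reject

Round 5 (the investor proposes): the founder will accept anything ≥ 0, so the investor offers 0 and keeps 12.
Round 4 (the founder proposes): the investor can get 12 next round, worth 0.47 × 12 = 5.64 now. The founder offers 5.64 and keeps 12 − 5.64 = 6.36.
Round 3 (the investor proposes): the founder can get 6.36 next round, worth 0.58 × 6.36 = 3.6888 now; the investor offers that and keeps 8.3112.
Round 2 (the founder proposes): the investor can get 8.3112 next round, worth 0.47 × 8.3112 = 3.906264 now. The founder offers 3.906264 and keeps 12 − 3.906264 = 8.093736.
So by rejecting in round 1, the founder gets 8.093736 next round, worth 0.58 × 8.093736 = 4.69436688 now.
Offer 4 < 4.69436688, so the founder rejects.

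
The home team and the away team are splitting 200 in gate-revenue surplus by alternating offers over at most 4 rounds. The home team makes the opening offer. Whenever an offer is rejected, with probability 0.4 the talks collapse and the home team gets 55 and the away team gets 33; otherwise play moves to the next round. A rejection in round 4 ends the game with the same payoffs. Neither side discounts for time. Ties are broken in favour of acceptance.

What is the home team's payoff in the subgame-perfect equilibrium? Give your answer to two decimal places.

Round 4 (the away team proposes): the home team gets 55 if talks fail, so the away team offers 55 and keeps 145.
Round 3 (the home team proposes): rejecting gives the away team an expected 0.6 × 145 + 0.4 × 33 = 100.2, so the home team offers 100.2, keeping 99.8.
Round 2 (the away team proposes): rejecting gives the home team an expected 0.6 × 99.8 + 0.4 × 55 = 81.88; the away team offers that and keeps 118.12.
Round 1 (the home team proposes): rejecting gives the away team an expected 0.6 × 118.12 + 0.4 × 33 = 84.072, so the home team offers 84.072, keeping 115.928.

115.93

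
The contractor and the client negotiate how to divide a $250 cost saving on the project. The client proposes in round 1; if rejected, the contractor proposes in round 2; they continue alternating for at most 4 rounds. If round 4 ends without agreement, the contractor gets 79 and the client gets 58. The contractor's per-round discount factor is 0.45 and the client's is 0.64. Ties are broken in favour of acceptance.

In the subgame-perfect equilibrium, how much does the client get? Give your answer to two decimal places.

184.62

Round 4 (the contractor proposes): the client gets 58 if talks fail, so the contractor offers 58 and keeps 192.
Round 3 (the client proposes): the contractor can get 192 next round, worth 0.45 × 192 = 86.4 now, so the client offers 86.4, keeping 163.6.
Round 2 (the contractor proposes): the client can get 163.6 next round, worth 0.64 × 163.6 = 104.704 now; the contractor offers that and keeps 145.296.
Round 1 (the client proposes): the contractor can get 145.296 next round, worth 0.45 × 145.296 = 65.3832 now, so the client offers 65.3832, keeping 184.6168.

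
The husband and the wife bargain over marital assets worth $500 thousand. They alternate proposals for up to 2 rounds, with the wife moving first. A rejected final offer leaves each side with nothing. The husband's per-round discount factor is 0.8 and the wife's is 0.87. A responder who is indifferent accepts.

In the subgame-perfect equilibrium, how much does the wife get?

100

By backward induction:
Round 2 (the husband proposes): rejection yields 0 for the wife; the husband offers 0 and keeps 500.
Round 1 (the wife proposes): the husband can get 500 next round, worth 0.8 × 500 = 400 now, so the wife offers 400, keeping 100.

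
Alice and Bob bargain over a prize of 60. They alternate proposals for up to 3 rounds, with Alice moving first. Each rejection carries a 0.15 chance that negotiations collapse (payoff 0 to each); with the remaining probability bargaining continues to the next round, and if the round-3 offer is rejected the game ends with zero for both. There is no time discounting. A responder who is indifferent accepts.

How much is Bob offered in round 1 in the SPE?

Round 3 (Alice proposes): rejection yields 0 for Bob; Alice offers 0 and keeps 60.
Round 2 (Bob proposes): rejecting gives Alice an expected 0.85 × 60 = 51; Bob offers that and keeps 9.
Round 1 (Alice proposes): rejecting gives Bob an expected 0.85 × 9 = 7.65. Alice offers 7.65 and keeps 60 − 7.65 = 52.35.

7.65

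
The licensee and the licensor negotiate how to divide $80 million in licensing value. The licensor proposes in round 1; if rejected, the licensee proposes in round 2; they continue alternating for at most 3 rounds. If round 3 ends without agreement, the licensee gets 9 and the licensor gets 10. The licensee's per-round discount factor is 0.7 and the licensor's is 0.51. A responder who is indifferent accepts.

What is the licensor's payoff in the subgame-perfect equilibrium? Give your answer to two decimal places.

49.35

Round 3 (the licensor proposes): the licensee gets 9 if talks fail, so the licensor offers 9 and keeps 71.
Round 2 (the licensee proposes): the licensor can get 71 next round, worth 0.51 × 71 = 36.21 now. The licensee offers 36.21 and keeps 80 − 36.21 = 43.79.
Round 1 (the licensor proposes): the licensee can get 43.79 next round, worth 0.7 × 43.79 = 30.653 now. The licensor offers 30.653 and keeps 80 − 30.653 = 49.347.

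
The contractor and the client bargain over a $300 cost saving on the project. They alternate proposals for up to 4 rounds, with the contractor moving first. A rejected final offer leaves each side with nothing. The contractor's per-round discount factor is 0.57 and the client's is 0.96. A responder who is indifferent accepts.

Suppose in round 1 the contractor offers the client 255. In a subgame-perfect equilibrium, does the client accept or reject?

Work out the client's continuation value if the offer is rejected.
Round 4 (the client proposes): rejection yields 0 for the contractor; the client offers 0 and keeps 300.
Round 3 (the contractor proposes): the client can get 300 next round, worth 0.96 × 300 = 288 now. The contractor offers 288 and keeps 300 − 288 = 12.
Round 2 (the client proposes): the contractor can get 12 next round, worth 0.57 × 12 = 6.84 now. The client offers 6.84 and keeps 300 − 6.84 = 293.16.
So by rejecting in round 1, the client gets 293.16 next round, worth 0.96 × 293.16 = 281.4336 now.
Offer 255 < 281.4336, so the client rejects.

Reject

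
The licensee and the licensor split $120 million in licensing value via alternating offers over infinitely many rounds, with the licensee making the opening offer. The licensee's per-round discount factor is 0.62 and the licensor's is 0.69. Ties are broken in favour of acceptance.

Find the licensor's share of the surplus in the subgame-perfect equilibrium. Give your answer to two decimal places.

When the licensee proposes, the licensor accepts any offer worth at least 0.69 times what the licensor would get by proposing next round; and vice versa.
This gives x = 120 − 0.69y and y = 120 − 0.62x, where x and y are each side's share when it proposes.
Hence (1 − 0.69·0.62)x = 120(1 − 0.69), i.e. 0.5722·x = 37.2.
x ≈ 65.0122; the licensor's share is 120 − x ≈ 54.9878.

54.99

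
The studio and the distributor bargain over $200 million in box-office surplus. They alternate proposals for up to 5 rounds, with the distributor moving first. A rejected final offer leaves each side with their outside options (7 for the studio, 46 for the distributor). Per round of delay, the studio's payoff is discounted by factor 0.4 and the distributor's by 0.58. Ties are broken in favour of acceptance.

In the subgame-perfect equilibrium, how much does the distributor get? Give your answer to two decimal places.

Work backward from the last round.
Round 5 (the distributor proposes): the studio gets 7 if talks fail, so the distributor offers 7 and keeps 193.
Round 4 (the studio proposes): the distributor can get 193 next round, worth 0.58 × 193 = 111.94 now; the studio offers that and keeps 88.06.
Round 3 (the distributor proposes): the studio can get 88.06 next round, worth 0.4 × 88.06 = 35.224 now, so the distributor offers 35.224, keeping 164.776.
Round 2 (the studio proposes): the distributor can get 164.776 next round, worth 0.58 × 164.776 = 95.57008 now; the studio offers that and keeps 104.42992.
Round 1 (the distributor proposes): the studio can get 104.42992 next round, worth 0.4 × 104.42992 = 41.771968 now; the distributor offers that and keeps 158.228032.

158.23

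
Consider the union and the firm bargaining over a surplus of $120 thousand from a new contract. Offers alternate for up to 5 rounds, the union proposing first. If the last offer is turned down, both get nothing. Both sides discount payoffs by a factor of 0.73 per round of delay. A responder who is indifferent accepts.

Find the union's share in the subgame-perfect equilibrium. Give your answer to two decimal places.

Round 5 (the union proposes): the firm will accept anything ≥ 0, so the union offers 0 and keeps 120.
Round 4 (the firm proposes): the union can get 120 next round, worth 0.73 × 120 = 87.6 now; the firm offers that and keeps 32.4.
Round 3 (the union proposes): the firm can get 32.4 next round, worth 0.73 × 32.4 = 23.652 now; the union offers that and keeps 96.348.
Round 2 (the firm proposes): the union can get 96.348 next round, worth 0.73 × 96.348 = 70.33404 now. The firm offers 70.33404 and keeps 120 − 70.33404 = 49.66596.
Round 1 (the union proposes): the firm can get 49.66596 next round, worth 0.73 × 49.66596 = 36.2561508 now. The union offers 36.2561508 and keeps 120 − 36.2561508 = 83.7438492.

83.74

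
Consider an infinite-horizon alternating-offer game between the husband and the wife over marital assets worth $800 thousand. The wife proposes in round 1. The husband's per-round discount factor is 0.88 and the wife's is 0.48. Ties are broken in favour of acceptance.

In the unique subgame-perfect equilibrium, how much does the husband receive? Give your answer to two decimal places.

633.80

When the wife proposes, the husband accepts any offer worth at least 0.88 times what the husband would get by proposing next round; and vice versa.
This gives x = 800 − 0.88y and y = 800 − 0.48x, where x and y are each side's share when it proposes.
Hence (1 − 0.88·0.48)x = 800(1 − 0.88), i.e. 0.5776·x = 96.
x ≈ 166.2050; the husband's share is 800 − x ≈ 633.7950.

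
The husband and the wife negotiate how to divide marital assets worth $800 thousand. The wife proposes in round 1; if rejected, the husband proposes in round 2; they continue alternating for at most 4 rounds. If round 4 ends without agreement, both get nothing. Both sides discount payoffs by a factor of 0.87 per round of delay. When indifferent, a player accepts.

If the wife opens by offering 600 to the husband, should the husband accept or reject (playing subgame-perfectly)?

Work out the husband's continuation value if the offer is rejected.
Round 4 (the husband proposes): the wife will accept anything ≥ 0, so the husband offers 0 and keeps 800.
Round 3 (the wife proposes): the husband can get 800 next round, worth 0.87 × 800 = 696 now; the wife offers that and keeps 104.
Round 2 (the husband proposes): the wife can get 104 next round, worth 0.87 × 104 = 90.48 now, so the husband offers 90.48, keeping 709.52.
So by rejecting in round 1, the husband gets 709.52 next round, worth 0.87 × 709.52 = 617.2824 now.
Offer 600 < 617.2824, so the husband rejects.

Reject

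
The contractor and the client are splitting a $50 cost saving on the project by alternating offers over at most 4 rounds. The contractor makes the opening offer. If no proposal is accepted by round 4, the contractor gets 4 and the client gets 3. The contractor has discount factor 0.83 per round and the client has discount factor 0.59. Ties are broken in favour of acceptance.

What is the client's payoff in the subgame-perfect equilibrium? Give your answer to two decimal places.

Round 4 (the client proposes): the contractor gets 4 if talks fail, so the client offers 4 and keeps 46.
Round 3 (the contractor proposes): the client can get 46 next round, worth 0.59 × 46 = 27.14 now. The contractor offers 27.14 and keeps 50 − 27.14 = 22.86.
Round 2 (the client proposes): the contractor can get 22.86 next round, worth 0.83 × 22.86 = 18.9738 now. The client offers 18.9738 and keeps 50 − 18.9738 = 31.0262.
Round 1 (the contractor proposes): the client can get 31.0262 next round, worth 0.59 × 31.0262 = 18.305458 now, so the contractor offers 18.305458, keeping 31.694542.

18.31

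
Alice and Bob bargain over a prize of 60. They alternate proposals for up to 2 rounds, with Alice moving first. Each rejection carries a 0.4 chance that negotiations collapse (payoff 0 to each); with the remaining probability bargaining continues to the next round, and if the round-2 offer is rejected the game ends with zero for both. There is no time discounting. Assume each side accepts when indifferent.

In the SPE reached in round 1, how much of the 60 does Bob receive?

36

Round 2 (Bob proposes): Alice will accept anything ≥ 0, so Bob offers 0 and keeps 60.
Round 1 (Alice proposes): rejecting gives Bob an expected 0.6 × 60 = 36. Alice offers 36 and keeps 60 − 36 = 24.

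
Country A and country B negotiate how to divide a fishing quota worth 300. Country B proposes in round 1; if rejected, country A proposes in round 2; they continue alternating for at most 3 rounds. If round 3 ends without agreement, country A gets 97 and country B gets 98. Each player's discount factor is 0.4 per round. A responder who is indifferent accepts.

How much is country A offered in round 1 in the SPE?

87.52

By backward induction:
Round 3 (country B proposes): country A gets 97 if talks fail, so country B offers 97 and keeps 203.
Round 2 (country A proposes): country B can get 203 next round, worth 0.4 × 203 = 81.2 now. Country A offers 81.2 and keeps 300 − 81.2 = 218.8.
Round 1 (country B proposes): country A can get 218.8 next round, worth 0.4 × 218.8 = 87.52 now, so country B offers 87.52, keeping 212.48.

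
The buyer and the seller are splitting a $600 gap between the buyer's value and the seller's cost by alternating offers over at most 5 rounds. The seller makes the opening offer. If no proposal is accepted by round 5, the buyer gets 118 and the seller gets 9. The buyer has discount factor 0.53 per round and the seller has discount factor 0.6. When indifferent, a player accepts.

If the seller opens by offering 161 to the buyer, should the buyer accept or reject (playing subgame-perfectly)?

Reject

Work out the buyer's continuation value if the offer is rejected.
Round 5 (the seller proposes): the buyer gets 118 if talks fail, so the seller offers 118 and keeps 482.
Round 4 (the buyer proposes): the seller can get 482 next round, worth 0.6 × 482 = 289.2 now, so the buyer offers 289.2, keeping 310.8.
Round 3 (the seller proposes): the buyer can get 310.8 next round, worth 0.53 × 310.8 = 164.724 now, so the seller offers 164.724, keeping 435.276.
Round 2 (the buyer proposes): the seller can get 435.276 next round, worth 0.6 × 435.276 = 261.1656 now; the buyer offers that and keeps 338.8344.
So by rejecting in round 1, the buyer gets 338.8344 next round, worth 0.53 × 338.8344 = 179.582232 now.
Offer 161 < 179.582232, so the buyer rejects.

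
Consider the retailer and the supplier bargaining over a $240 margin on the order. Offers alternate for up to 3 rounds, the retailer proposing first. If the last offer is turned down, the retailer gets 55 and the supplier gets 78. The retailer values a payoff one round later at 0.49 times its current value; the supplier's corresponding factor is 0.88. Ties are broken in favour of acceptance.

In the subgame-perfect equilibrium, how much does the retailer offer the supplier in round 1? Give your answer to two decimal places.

By backward induction:
Round 3 (the retailer proposes): the supplier gets 78 if talks fail, so the retailer offers 78 and keeps 162.
Round 2 (the supplier proposes): the retailer can get 162 next round, worth 0.49 × 162 = 79.38 now; the supplier offers that and keeps 160.62.
Round 1 (the retailer proposes): the supplier can get 160.62 next round, worth 0.88 × 160.62 = 141.3456 now, so the retailer offers 141.3456, keeping 98.6544.

141.35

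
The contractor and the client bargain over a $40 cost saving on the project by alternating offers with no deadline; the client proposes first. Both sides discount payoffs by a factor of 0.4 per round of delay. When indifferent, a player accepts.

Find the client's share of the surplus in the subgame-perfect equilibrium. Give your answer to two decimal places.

28.57

When the client proposes, the contractor accepts any offer worth at least 0.4 times what the contractor would get by proposing next round; and vice versa.
This gives x = 40 − 0.4y and y = 40 − 0.4x, where x and y are each side's share when it proposes.
Hence (1 − 0.4·0.4)x = 40(1 − 0.4), i.e. 0.84·x = 24.
x ≈ 28.5714; the contractor's share is 40 − x ≈ 11.4286.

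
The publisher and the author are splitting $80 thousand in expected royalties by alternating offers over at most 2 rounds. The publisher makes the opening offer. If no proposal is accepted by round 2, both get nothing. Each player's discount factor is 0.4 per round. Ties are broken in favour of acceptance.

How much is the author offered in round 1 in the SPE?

Round 2 (the author proposes): the publisher will accept anything ≥ 0, so the author offers 0 and keeps 80.
Round 1 (the publisher proposes): the author can get 80 next round, worth 0.4 × 80 = 32 now. The publisher offers 32 and keeps 80 − 32 = 48.

32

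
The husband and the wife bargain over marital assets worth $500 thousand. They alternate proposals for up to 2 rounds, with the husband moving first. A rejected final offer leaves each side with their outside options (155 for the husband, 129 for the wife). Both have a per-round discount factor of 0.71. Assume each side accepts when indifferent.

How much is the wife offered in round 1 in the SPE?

Round 2 (the wife proposes): the husband gets 155 if talks fail, so the wife offers 155 and keeps 345.
Round 1 (the husband proposes): the wife can get 345 next round, worth 0.71 × 345 = 244.95 now. The husband offers 244.95 and keeps 500 − 244.95 = 255.05.

244.95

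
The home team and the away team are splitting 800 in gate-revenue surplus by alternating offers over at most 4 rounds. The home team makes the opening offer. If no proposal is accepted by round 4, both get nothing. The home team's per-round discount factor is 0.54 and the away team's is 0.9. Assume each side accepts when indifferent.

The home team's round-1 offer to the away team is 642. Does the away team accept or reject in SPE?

Reject

Round 4 (the away team proposes): the home team will accept anything ≥ 0, so the away team offers 0 and keeps 800.
Round 3 (the home team proposes): the away team can get 800 next round, worth 0.9 × 800 = 720 now, so the home team offers 720, keeping 80.
Round 2 (the away team proposes): the home team can get 80 next round, worth 0.54 × 80 = 43.2 now; the away team offers that and keeps 756.8.
So by rejecting in round 1, the away team gets 756.8 next round, worth 0.9 × 756.8 = 681.12 now.
Offer 642 < 681.12, so the away team rejects.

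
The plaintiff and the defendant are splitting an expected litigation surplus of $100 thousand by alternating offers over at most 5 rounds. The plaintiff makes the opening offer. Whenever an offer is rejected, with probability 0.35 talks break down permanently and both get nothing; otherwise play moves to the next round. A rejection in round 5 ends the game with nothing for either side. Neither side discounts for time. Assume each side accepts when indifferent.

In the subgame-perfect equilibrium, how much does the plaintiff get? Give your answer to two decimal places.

By backward induction:
Round 5 (the plaintiff proposes): the defendant will accept anything ≥ 0, so the plaintiff offers 0 and keeps 100.
Round 4 (the defendant proposes): rejecting gives the plaintiff an expected 0.65 × 100 = 65; the defendant offers that and keeps 35.
Round 3 (the plaintiff proposes): rejecting gives the defendant an expected 0.65 × 35 = 22.75; the plaintiff offers that and keeps 77.25.
Round 2 (the defendant proposes): rejecting gives the plaintiff an expected 0.65 × 77.25 = 50.2125. The defendant offers 50.2125 and keeps 100 − 50.2125 = 49.7875.
Round 1 (the plaintiff proposes): rejecting gives the defendant an expected 0.65 × 49.7875 = 32.361875, so the plaintiff offers 32.361875, keeping 67.638125.

67.64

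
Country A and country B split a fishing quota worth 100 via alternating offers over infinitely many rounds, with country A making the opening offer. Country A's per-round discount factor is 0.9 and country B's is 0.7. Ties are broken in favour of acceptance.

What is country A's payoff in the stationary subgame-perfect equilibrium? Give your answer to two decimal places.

In a stationary SPE each proposer offers the other exactly their discounted continuation value.
If country A keeps x when proposing and country B keeps y when proposing, then x = 100 − 0.7y and y = 100 − 0.9x.
Solving: x = 100(1 − 0.7) / (1 − 0.9·0.7) = 30 / 0.37 ≈ 81.0811.
Country B gets 100 − 81.0811 ≈ 18.9189.

81.08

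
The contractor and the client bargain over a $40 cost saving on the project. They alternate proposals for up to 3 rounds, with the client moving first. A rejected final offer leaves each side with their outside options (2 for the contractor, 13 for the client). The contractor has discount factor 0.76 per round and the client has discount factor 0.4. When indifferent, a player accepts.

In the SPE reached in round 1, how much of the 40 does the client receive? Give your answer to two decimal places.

Round 3 (the client proposes): the contractor gets 2 if talks fail, so the client offers 2 and keeps 38.
Round 2 (the contractor proposes): the client can get 38 next round, worth 0.4 × 38 = 15.2 now; the contractor offers that and keeps 24.8.
Round 1 (the client proposes): the contractor can get 24.8 next round, worth 0.76 × 24.8 = 18.848 now, so the client offers 18.848, keeping 21.152.

21.15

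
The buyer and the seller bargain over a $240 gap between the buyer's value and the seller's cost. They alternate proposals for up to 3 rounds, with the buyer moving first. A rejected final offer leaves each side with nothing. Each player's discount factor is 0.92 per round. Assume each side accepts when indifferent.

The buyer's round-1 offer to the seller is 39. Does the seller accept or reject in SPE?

Work out the seller's continuation value if the offer is rejected.
Round 3 (the buyer proposes): rejection yields 0 for the seller; the buyer offers 0 and keeps 240.
Round 2 (the seller proposes): the buyer can get 240 next round, worth 0.92 × 240 = 220.8 now, so the seller offers 220.8, keeping 19.2.
So by rejecting in round 1, the seller gets 19.2 next round, worth 0.92 × 19.2 = 17.664 now.
Offer 39 ≥ 17.664, so the seller accepts.

Accept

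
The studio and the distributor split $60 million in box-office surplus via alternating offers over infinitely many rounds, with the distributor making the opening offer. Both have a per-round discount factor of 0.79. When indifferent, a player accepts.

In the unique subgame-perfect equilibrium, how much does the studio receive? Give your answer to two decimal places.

In a stationary SPE each proposer offers the other exactly their discounted continuation value.
If the distributor keeps x when proposing and the studio keeps y when proposing, then x = 60 − 0.79y and y = 60 − 0.79x.
Solving: x = 60(1 − 0.79) / (1 − 0.79·0.79) = 12.6 / 0.3759 ≈ 33.5196.
The studio gets 60 − 33.5196 ≈ 26.4804.

26.48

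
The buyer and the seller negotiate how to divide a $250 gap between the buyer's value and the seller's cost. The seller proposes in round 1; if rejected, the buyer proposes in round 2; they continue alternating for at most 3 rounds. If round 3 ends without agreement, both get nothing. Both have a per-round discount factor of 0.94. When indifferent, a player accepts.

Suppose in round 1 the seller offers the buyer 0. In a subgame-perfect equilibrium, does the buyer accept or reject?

Reject

Work out the buyer's continuation value if the offer is rejected.
Round 3 (the seller proposes): rejection yields 0 for the buyer; the seller offers 0 and keeps 250.
Round 2 (the buyer proposes): the seller can get 250 next round, worth 0.94 × 250 = 235 now; the buyer offers that and keeps 15.
So by rejecting in round 1, the buyer gets 15 next round, worth 0.94 × 15 = 14.1 now.
Offer 0 < 14.1, so the buyer rejects.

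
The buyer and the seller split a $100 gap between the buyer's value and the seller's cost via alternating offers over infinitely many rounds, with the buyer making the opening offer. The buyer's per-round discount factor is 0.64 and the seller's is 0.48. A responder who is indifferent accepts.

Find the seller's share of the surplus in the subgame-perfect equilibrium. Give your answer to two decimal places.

Let x be the buyer's share when the buyer proposes and y be the seller's share when the seller proposes.
The seller accepts iff offered ≥ 0.48·y, so x = 100 − 0.48y. Symmetrically y = 100 − 0.64x.
Substituting: x = 100 − 0.48(100 − 0.64x), giving x(1 − 0.64·0.48) = 100(1 − 0.48).
So x = 100 × 0.52 / 0.6928 ≈ 75.0577, and the seller receives 100 − x ≈ 24.9423.

24.94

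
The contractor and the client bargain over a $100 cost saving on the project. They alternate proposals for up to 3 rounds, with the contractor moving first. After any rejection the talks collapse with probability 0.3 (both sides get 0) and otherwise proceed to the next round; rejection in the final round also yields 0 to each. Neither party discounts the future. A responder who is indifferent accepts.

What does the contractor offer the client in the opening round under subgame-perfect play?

21

Round 3 (the contractor proposes): the client will accept anything ≥ 0, so the contractor offers 0 and keeps 100.
Round 2 (the client proposes): rejecting gives the contractor an expected 0.7 × 100 = 70; the client offers that and keeps 30.
Round 1 (the contractor proposes): rejecting gives the client an expected 0.7 × 30 = 21, so the contractor offers 21, keeping 79.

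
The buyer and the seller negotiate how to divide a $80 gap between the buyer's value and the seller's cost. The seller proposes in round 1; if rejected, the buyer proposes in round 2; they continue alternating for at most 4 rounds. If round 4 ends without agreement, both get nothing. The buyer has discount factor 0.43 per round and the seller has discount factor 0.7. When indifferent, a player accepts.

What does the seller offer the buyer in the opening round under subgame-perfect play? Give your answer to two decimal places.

20.67

Round 4 (the buyer proposes): the seller will accept anything ≥ 0, so the buyer offers 0 and keeps 80.
Round 3 (the seller proposes): the buyer can get 80 next round, worth 0.43 × 80 = 34.4 now; the seller offers that and keeps 45.6.
Round 2 (the buyer proposes): the seller can get 45.6 next round, worth 0.7 × 45.6 = 31.92 now. The buyer offers 31.92 and keeps 80 − 31.92 = 48.08.
Round 1 (the seller proposes): the buyer can get 48.08 next round, worth 0.43 × 48.08 = 20.6744 now. The seller offers 20.6744 and keeps 80 − 20.6744 = 59.3256.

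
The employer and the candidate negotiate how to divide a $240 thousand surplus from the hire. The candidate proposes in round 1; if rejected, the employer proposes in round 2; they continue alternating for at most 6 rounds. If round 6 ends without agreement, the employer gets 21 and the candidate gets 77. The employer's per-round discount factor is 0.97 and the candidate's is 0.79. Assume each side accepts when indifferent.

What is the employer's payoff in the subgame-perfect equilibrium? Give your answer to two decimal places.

179.20

Round 6 (the employer proposes): the candidate gets 77 if talks fail, so the employer offers 77 and keeps 163.
Round 5 (the candidate proposes): the employer can get 163 next round, worth 0.97 × 163 = 158.11 now. The candidate offers 158.11 and keeps 240 − 158.11 = 81.89.
Round 4 (the employer proposes): the candidate can get 81.89 next round, worth 0.79 × 81.89 = 64.6931 now; the employer offers that and keeps 175.3069.
Round 3 (the candidate proposes): the employer can get 175.3069 next round, worth 0.97 × 175.3069 = 170.047693 now. The candidate offers 170.047693 and keeps 240 − 170.047693 = 69.952307.
Round 2 (the employer proposes): the candidate can get 69.952307 next round, worth 0.79 × 69.952307 = 55.26232253 now, so the employer offers 55.26232253, keeping 184.73767747.
Round 1 (the candidate proposes): the employer can get 184.73767747 next round, worth 0.97 × 184.73767747 = 179.1955471459 now; the candidate offers that and keeps 60.8044528541.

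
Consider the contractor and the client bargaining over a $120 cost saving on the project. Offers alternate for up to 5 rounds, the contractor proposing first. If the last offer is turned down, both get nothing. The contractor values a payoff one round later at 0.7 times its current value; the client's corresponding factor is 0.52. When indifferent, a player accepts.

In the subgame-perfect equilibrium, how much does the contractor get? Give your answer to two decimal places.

94.47

Work backward from the last round.
Round 5 (the contractor proposes): rejection yields 0 for the client; the contractor offers 0 and keeps 120.
Round 4 (the client proposes): the contractor can get 120 next round, worth 0.7 × 120 = 84 now. The client offers 84 and keeps 120 − 84 = 36.
Round 3 (the contractor proposes): the client can get 36 next round, worth 0.52 × 36 = 18.72 now, so the contractor offers 18.72, keeping 101.28.
Round 2 (the client proposes): the contractor can get 101.28 next round, worth 0.7 × 101.28 = 70.896 now, so the client offers 70.896, keeping 49.104.
Round 1 (the contractor proposes): the client can get 49.104 next round, worth 0.52 × 49.104 = 25.53408 now. The contractor offers 25.53408 and keeps 120 − 25.53408 = 94.46592.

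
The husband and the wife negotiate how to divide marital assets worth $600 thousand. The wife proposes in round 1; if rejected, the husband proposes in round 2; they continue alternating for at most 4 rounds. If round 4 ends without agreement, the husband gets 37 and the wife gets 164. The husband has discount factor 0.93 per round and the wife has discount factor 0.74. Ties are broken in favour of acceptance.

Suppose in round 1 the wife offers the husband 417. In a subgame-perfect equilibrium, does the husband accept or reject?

Reject

Round 4 (the husband proposes): the wife gets 164 if talks fail, so the husband offers 164 and keeps 436.
Round 3 (the wife proposes): the husband can get 436 next round, worth 0.93 × 436 = 405.48 now; the wife offers that and keeps 194.52.
Round 2 (the husband proposes): the wife can get 194.52 next round, worth 0.74 × 194.52 = 143.9448 now; the husband offers that and keeps 456.0552.
So by rejecting in round 1, the husband gets 456.0552 next round, worth 0.93 × 456.0552 = 424.131336 now.
Offer 417 < 424.131336, so the husband rejects.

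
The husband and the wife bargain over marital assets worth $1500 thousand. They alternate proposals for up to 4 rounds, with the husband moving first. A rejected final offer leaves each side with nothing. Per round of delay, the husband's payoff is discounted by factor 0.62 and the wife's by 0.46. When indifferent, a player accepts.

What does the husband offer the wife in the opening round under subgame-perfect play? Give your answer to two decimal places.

458.99

Round 4 (the wife proposes): the husband will accept anything ≥ 0, so the wife offers 0 and keeps 1500.
Round 3 (the husband proposes): the wife can get 1500 next round, worth 0.46 × 1500 = 690 now; the husband offers that and keeps 810.
Round 2 (the wife proposes): the husband can get 810 next round, worth 0.62 × 810 = 502.2 now. The wife offers 502.2 and keeps 1500 − 502.2 = 997.8.
Round 1 (the husband proposes): the wife can get 997.8 next round, worth 0.46 × 997.8 = 458.988 now; the husband offers that and keeps 1041.012.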